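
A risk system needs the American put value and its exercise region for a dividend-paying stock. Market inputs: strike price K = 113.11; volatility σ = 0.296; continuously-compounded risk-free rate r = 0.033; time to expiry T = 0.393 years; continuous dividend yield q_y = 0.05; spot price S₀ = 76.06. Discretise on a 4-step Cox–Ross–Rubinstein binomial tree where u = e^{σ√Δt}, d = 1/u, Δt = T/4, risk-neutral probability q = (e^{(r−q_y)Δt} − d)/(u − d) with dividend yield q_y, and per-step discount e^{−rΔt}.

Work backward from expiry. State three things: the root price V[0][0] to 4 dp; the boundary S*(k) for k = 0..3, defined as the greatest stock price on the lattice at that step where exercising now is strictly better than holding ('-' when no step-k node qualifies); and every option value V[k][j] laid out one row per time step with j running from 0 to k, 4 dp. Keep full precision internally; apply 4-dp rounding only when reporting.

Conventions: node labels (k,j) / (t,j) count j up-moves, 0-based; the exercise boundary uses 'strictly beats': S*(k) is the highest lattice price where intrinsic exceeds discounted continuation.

Δt=0.09825  u=1.09722  d=0.91139  q=0.46784  discount=0.99676
step 4 (expiry): payoffs max(K−S,0) = 60.6317 49.9317 37.0500 21.5418 2.8716
step 3: (k=3,j=0): S=57.5803, K−S=55.5297, hold=55.4458 ⇒ V=55.5297 exercise | (k=3,j=1): S=69.3206, K−S=43.7894, hold=43.7630 ⇒ V=43.7894 exercise | (k=3,j=2): S=83.4546, K−S=29.6554, hold=29.6982 ⇒ V=29.6982 continue | (k=3,j=3): S=100.4706, K−S=12.6394, hold=12.7656 ⇒ V=12.7656 continue  boundary S*=69.3206
step 2: (k=2,j=0): S=63.1783, K−S=49.9317, hold=49.8752 ⇒ V=49.9317 exercise | (k=2,j=1): S=76.0600, K−S=37.0500, hold=37.0766 ⇒ V=37.0766 continue | (k=2,j=2): S=91.5682, K−S=21.5418, hold=21.7060 ⇒ V=21.7060 continue  boundary S*=63.1783
step 1: (k=1,j=0): S=69.3206, K−S=43.7894, hold=43.7754 ⇒ V=43.7894 exercise | (k=1,j=1): S=83.4546, K−S=29.6554, hold=29.7888 ⇒ V=29.7888 continue  boundary S*=69.3206
step 0: (k=0,j=0): S=76.0600, K−S=37.0500, hold=37.1188 ⇒ V=37.1188 continue  boundary S*=-

price = 37.1188
boundary = - 69.3206 63.1783 69.3206
tree:
37.1188
43.7894 29.7888
49.9317 37.0766 21.7060
55.5297 43.7894 29.6982 12.7656
60.6317 49.9317 37.0500 21.5418 2.8716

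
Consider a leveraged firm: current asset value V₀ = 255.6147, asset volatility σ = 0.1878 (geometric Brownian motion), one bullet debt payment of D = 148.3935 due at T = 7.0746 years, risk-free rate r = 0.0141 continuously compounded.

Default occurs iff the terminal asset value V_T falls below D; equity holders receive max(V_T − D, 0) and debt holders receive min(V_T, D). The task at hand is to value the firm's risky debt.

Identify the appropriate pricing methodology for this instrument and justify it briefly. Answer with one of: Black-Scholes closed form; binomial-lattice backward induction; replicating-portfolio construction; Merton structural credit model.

framework: Merton structural credit model

Key observation: the question is about default risk generated by asset-value dynamics against a debt face of 148.3935 — the structural framework prices exactly that.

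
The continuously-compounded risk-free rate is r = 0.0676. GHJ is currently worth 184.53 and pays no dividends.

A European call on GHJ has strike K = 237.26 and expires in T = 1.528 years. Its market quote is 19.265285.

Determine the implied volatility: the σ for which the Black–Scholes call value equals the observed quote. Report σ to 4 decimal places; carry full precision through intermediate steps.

At σ = 0.3269 the Black–Scholes value reproduces the quote:
σ√T = 0.3269·√1.528 = 0.404089
d₁ = (ln(S/K) + (r+σ²/2)T) / (σ√T) = (ln(184.53/237.26) + (0.0676+0.3269²/2)·1.528) / 0.404089 = (-0.251345 + 0.184937) / 0.404089 = -0.164340
d₂ = d₁ − σ√T = -0.164340 − 0.404089 = -0.568429
e^{−rT} = 0.901863
N(d₁) = 0.434732,  N(d₂) = 0.284872
V = S·N(d₁) − K·e^{−rT}·N(d₂) = 80.221046 − 60.955761 = 19.265285 (matching the quote); vega is positive throughout, so no other σ reproduces this price

sigma = 0.3269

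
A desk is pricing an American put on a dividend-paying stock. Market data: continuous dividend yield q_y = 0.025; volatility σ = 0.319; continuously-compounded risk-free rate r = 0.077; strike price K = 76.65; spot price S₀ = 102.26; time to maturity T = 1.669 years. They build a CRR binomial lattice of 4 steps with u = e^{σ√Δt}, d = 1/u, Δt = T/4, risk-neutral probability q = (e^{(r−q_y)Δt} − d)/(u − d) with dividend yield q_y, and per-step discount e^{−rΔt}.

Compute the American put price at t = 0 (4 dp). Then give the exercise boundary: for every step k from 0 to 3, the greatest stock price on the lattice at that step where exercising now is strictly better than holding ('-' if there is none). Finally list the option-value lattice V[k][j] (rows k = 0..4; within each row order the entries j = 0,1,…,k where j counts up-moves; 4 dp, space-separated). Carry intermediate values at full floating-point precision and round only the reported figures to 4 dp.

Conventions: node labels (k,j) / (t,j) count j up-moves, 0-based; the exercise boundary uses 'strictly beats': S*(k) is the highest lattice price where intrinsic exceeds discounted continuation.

price = 3.8861
boundary = - - - 55.1108
tree:
3.8861
7.0400 1.0043
12.4907 2.0805 0.0000
21.5392 4.3100 0.0000 0.0000
31.8016 8.9285 0.0000 0.0000 0.0000

Δt=0.41725  u=1.22882  d=0.81379  q=0.50152  discount=0.96838
step 4 (expiry): payoffs max(K−S,0) = 31.8016 8.9285 0.0000 0.0000 0.0000
step 3: (k=3,j=0): S=55.1108, K−S=21.5392, hold=19.6876 ⇒ V=21.5392 exercise | (k=3,j=1): S=83.2178, K−S=0.0000, hold=4.3100 ⇒ V=4.3100 continue | (k=3,j=2): S=125.6596, K−S=0.0000, hold=0.0000 ⇒ V=0.0000 continue | (k=3,j=3): S=189.7470, K−S=0.0000, hold=0.0000 ⇒ V=0.0000 continue  boundary S*=55.1108
step 2: (k=2,j=0): S=67.7215, K−S=8.9285, hold=12.4907 ⇒ V=12.4907 continue | (k=2,j=1): S=102.2600, K−S=0.0000, hold=2.0805 ⇒ V=2.0805 continue | (k=2,j=2): S=154.4135, K−S=0.0000, hold=0.0000 ⇒ V=0.0000 continue  boundary S*=-
step 1: (k=1,j=0): S=83.2178, K−S=0.0000, hold=7.0400 ⇒ V=7.0400 continue | (k=1,j=1): S=125.6596, K−S=0.0000, hold=1.0043 ⇒ V=1.0043 continue  boundary S*=-
step 0: (k=0,j=0): S=102.2600, K−S=0.0000, hold=3.8861 ⇒ V=3.8861 continue  boundary S*=-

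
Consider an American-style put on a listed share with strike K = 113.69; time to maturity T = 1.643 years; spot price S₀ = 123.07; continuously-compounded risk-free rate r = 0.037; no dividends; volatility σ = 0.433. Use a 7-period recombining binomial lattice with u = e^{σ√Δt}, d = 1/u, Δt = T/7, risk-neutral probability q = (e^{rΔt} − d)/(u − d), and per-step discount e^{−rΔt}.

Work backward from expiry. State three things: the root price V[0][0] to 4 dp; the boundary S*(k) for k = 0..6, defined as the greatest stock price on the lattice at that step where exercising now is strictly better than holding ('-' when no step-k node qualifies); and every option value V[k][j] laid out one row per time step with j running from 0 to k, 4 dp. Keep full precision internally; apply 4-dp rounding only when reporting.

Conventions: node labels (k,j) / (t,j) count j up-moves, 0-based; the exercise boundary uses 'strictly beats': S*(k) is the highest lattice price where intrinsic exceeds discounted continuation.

price = 19.1626
boundary = - - - - 53.1780 65.5900 80.8988
tree:
19.1626
26.9132 10.7225
36.6519 16.3610 4.5226
48.1215 24.3166 7.6361 1.0730
60.5120 34.9545 12.6954 2.0360 0.0000
70.5751 48.1000 20.6853 3.8632 0.0000 0.0000
78.7339 60.5120 32.7912 7.3304 0.0000 0.0000 0.0000
85.3488 70.5751 48.1000 13.9091 0.0000 0.0000 0.0000 0.0000

Δt=0.23471, u=1.23340, d=0.81077, q=0.46838, disc=e^(-rΔt)=0.99135
k=7 terminal: V=max(K-S,0) → 85.3488 70.5751 48.1000 13.9091 0.0000 0.0000 0.0000 0.0000
k=6: j=0 S=34.9561 intr=78.7339 cont=77.7509 V=78.7339[EX]; j=1 S=53.1780 intr=60.5120 cont=59.5289 V=60.5120[EX]; j=2 S=80.8988 intr=32.7912 cont=31.8081 V=32.7912[EX]; j=3 S=123.0700 intr=0.0000 cont=7.3304 V=7.3304[hold]; j=4 S=187.2242 intr=0.0000 cont=0.0000 V=0.0000[hold]; j=5 S=284.8210 intr=0.0000 cont=0.0000 V=0.0000[hold]; j=6 S=433.2932 intr=0.0000 cont=0.0000 V=0.0000[hold]  S*(6)=80.8988
k=5: j=0 S=43.1149 intr=70.5751 cont=69.5920 V=70.5751[EX]; j=1 S=65.5900 intr=48.1000 cont=47.1170 V=48.1000[EX]; j=2 S=99.7809 intr=13.9091 cont=20.6853 V=20.6853[hold]; j=3 S=151.7949 intr=0.0000 cont=3.8632 V=3.8632[hold]; j=4 S=230.9229 intr=0.0000 cont=0.0000 V=0.0000[hold]; j=5 S=351.2990 intr=0.0000 cont=0.0000 V=0.0000[hold]  S*(5)=65.5900
k=4: j=0 S=53.1780 intr=60.5120 cont=59.5289 V=60.5120[EX]; j=1 S=80.8988 intr=32.7912 cont=34.9545 V=34.9545[hold]; j=2 S=123.0700 intr=0.0000 cont=12.6954 V=12.6954[hold]; j=3 S=187.2242 intr=0.0000 cont=2.0360 V=2.0360[hold]; j=4 S=284.8210 intr=0.0000 cont=0.0000 V=0.0000[hold]  S*(4)=53.1780
k=3: j=0 S=65.5900 intr=48.1000 cont=48.1215 V=48.1215[hold]; j=1 S=99.7809 intr=13.9091 cont=24.3166 V=24.3166[hold]; j=2 S=151.7949 intr=0.0000 cont=7.6361 V=7.6361[hold]; j=3 S=230.9229 intr=0.0000 cont=1.0730 V=1.0730[hold]  S*(3)=-
k=2: j=0 S=80.8988 intr=32.7912 cont=36.6519 V=36.6519[hold]; j=1 S=123.0700 intr=0.0000 cont=16.3610 V=16.3610[hold]; j=2 S=187.2242 intr=0.0000 cont=4.5226 V=4.5226[hold]  S*(2)=-
k=1: j=0 S=99.7809 intr=13.9091 cont=26.9132 V=26.9132[hold]; j=1 S=151.7949 intr=0.0000 cont=10.7225 V=10.7225[hold]  S*(1)=-
k=0: j=0 S=123.0700 intr=0.0000 cont=19.1626 V=19.1626[hold]  S*(0)=-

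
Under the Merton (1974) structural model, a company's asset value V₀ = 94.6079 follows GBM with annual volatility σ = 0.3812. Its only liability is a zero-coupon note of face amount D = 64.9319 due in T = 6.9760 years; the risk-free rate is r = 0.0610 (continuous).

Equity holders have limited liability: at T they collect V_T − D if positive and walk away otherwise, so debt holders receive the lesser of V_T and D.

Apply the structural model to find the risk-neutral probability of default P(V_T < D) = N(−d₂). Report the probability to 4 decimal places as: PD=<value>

Apply the equity-as-call identities (strike 64.9319, horizon 6.9760 years):
d₁ = [ln(V₀/D) + (r + σ²/2)T] / (σ√T)
   = [ln(94.6079/64.9319) + (0.0610 + 0.5·0.3812²)·6.9760] / (0.3812·√6.9760)
   = [0.376402 + 0.932389] / 1.006830 = 1.299913
d₂ = d₁ − σ√T = 1.299913 − 1.006830 = 0.293083
risk-neutral PD = N(−d₂) = N(-0.293083) = 0.384729

PD=0.3847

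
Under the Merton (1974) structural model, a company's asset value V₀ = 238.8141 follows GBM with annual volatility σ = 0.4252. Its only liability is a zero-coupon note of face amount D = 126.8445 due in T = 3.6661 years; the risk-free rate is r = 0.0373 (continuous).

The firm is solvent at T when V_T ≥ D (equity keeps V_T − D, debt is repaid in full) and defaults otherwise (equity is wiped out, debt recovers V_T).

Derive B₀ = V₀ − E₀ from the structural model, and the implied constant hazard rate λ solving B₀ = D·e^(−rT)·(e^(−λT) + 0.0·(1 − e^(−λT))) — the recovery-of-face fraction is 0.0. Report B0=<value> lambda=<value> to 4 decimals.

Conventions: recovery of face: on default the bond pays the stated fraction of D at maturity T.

Apply the equity-as-call identities (strike 126.8445, horizon 3.6661 years):
d₁ = [ln(V₀/D) + (r + σ²/2)T] / (σ√T)
   = [ln(238.8141/126.8445) + (0.0373 + 0.5·0.4252²)·3.6661] / (0.4252·√3.6661)
   = [0.632723 + 0.468152] / 0.814133 = 1.352206
d₂ = d₁ − σ√T = 1.352206 − 0.814133 = 0.538073
N(d₁) = 0.911845,  N(d₂) = 0.704737,  e^(−rT) = 0.872192
E₀ = V₀·N(d₁) − D·e^(−rT)·N(d₂)
   = 238.8141·0.911845 − 126.8445·0.872192·0.704737 = 139.794540
B₀ = V₀ − E₀ = 238.8141 − 139.794540 = 99.019560
e^(−λT) = (B₀·e^(rT)/D − 0)/(1 − 0) = (99.0196·1.146536/126.8445 − 0)/1 = 0.89502951
λ = −ln(0.89502951)/3.6661 = 0.030250

B0=99.0196 lambda=0.0302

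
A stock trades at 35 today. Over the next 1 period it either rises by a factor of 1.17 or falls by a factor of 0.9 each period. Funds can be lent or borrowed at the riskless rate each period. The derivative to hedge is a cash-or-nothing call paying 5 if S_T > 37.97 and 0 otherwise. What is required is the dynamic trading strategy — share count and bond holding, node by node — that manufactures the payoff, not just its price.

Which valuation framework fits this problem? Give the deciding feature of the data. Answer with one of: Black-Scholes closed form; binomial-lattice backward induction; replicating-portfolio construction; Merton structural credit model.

Key observation: what is demanded is not a single number but the (Δ, B) position at each node of the 1.17/0.9 tree starting at 35; constructing those positions is the replicating-portfolio method.

framework: replicating-portfolio construction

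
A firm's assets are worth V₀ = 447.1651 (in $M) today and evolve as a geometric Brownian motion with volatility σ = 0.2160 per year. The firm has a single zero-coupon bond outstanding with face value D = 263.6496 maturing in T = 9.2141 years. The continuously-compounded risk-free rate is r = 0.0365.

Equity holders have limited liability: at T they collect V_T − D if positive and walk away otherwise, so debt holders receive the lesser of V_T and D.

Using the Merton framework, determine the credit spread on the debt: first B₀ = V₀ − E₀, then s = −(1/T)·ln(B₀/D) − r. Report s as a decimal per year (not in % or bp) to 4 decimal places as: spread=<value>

Equity is a call on the firm's assets struck at D = 263.6496:
d₁ = [ln(V₀/D) + (r + σ²/2)T] / (σ√T)
   = [ln(447.1651/263.6496) + (0.0365 + 0.5·0.2160²)·9.2141] / (0.2160·√9.2141)
   = [0.528307 + 0.551261] / 0.655662 = 1.646531
d₂ = d₁ − σ√T = 1.646531 − 0.655662 = 0.990868
N(d₁) = 0.950173,  N(d₂) = 0.839125,  e^(−rT) = 0.714398
E₀ = V₀·N(d₁) − D·e^(−rT)·N(d₂)
   = 447.1651·0.950173 − 263.6496·0.714398·0.839125 = 266.834184
B₀ = V₀ − E₀ = 447.1651 − 266.834184 = 180.330916
spread = −(1/T)·ln(B₀/D) − r = −(1/9.2141)·ln(180.330916/263.6496) − 0.0365 = 0.00472241

spread=0.0047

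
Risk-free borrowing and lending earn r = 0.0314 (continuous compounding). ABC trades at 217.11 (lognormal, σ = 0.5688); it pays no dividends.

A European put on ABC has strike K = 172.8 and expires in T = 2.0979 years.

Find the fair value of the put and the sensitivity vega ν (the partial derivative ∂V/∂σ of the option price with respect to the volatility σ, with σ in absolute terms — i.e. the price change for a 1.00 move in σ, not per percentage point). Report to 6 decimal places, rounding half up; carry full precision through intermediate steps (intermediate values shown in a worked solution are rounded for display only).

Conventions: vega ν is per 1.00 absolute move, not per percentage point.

price = 36.461010
ν = 93.343278

σ√T = 0.5688·√2.0979 = 0.823857
d₁ = (ln(S/K) + (r+σ²/2)T) / (σ√T) = (ln(217.11/172.8) + (0.0314+0.5688²/2)·2.0979) / 0.823857 = (0.228269 + 0.405244) / 0.823857 = 0.768961
d₂ = d₁ − σ√T = 0.768961 − 0.823857 = -0.054897
e^{−rT} = 0.936249
N(−d₁) = 0.220958,  N(−d₂) = 0.521890
Put price V = K·e^{−rT}·N(−d₂) − S·N(−d₁) = 84.433280 − 47.972270 = 36.461010
φ(d₁) = (1/√(2π))·e^{−d₁²/2} = 0.296832
ν = S·φ(d₁)·√T = 93.343278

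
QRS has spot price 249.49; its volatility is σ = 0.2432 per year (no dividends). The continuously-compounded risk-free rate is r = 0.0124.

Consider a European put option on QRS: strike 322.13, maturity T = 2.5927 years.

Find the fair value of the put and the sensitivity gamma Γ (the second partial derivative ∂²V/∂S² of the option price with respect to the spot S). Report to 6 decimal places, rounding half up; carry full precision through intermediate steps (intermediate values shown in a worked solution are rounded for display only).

σ√T = 0.2432·√2.5927 = 0.391597
d₁ = (ln(S/K) + (r+σ²/2)T) / (σ√T) = (ln(249.49/322.13) + (0.0124+0.2432²/2)·2.5927) / 0.391597 = (-0.255536 + 0.108824) / 0.391597 = -0.374652
d₂ = d₁ − σ√T = -0.374652 − 0.391597 = -0.766249
e^{−rT} = 0.968362
N(−d₁) = 0.646040,  N(−d₂) = 0.778236
Put price V = K·e^{−rT}·N(−d₂) − S·N(−d₁) = 242.761676 − 161.180591 = 81.581084
φ(d₁) = (1/√(2π))·e^{−d₁²/2} = 0.371904
Γ = φ(d₁) / (S·σ·√T) = 0.003807

price = 81.581084
Γ = 0.003807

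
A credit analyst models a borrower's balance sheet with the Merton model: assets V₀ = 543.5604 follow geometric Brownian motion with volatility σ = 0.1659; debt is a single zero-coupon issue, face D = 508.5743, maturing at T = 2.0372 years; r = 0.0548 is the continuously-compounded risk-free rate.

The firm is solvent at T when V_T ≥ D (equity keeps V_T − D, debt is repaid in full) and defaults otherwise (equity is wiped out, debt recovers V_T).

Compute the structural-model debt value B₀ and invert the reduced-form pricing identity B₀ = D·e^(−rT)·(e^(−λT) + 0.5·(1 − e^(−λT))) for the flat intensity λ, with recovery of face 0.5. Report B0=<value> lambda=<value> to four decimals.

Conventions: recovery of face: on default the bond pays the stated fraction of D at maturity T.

Equity is a call on the firm's assets struck at D = 508.5743:
d₁ = [ln(V₀/D) + (r + σ²/2)T] / (σ√T)
   = [ln(543.5604/508.5743) + (0.0548 + 0.5·0.1659²)·2.0372] / (0.1659·√2.0372)
   = [0.066530 + 0.139673] / 0.236790 = 0.870826
d₂ = d₁ − σ√T = 0.870826 − 0.236790 = 0.634036
N(d₁) = 0.808075,  N(d₂) = 0.736971,  e^(−rT) = 0.894367
E₀ = V₀·N(d₁) − D·e^(−rT)·N(d₂)
   = 543.5604·0.808075 − 508.5743·0.894367·0.736971 = 104.024675
B₀ = V₀ − E₀ = 543.5604 − 104.024675 = 439.535725
e^(−λT) = (B₀·e^(rT)/D − 0.5)/(1 − 0.5) = (439.5357·1.118109/508.5743 − 0.5)/0.5 = 0.93265240
λ = −ln(0.93265240)/2.0372 = 0.034225

B0=439.5357 lambda=0.0342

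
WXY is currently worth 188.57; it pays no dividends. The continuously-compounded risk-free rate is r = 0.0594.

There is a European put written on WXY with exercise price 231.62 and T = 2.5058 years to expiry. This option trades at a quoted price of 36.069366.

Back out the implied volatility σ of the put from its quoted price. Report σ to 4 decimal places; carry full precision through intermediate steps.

sigma = 0.2484

At σ = 0.2484 the Black–Scholes value reproduces the quote:
σ√T = 0.2484·√2.5058 = 0.393210
d₁ = (ln(S/K) + (r+σ²/2)T) / (σ√T) = (ln(188.57/231.62) + (0.0594+0.2484²/2)·2.5058) / 0.393210 = (-0.205629 + 0.226152) / 0.393210 = 0.052193
d₂ = d₁ − σ√T = 0.052193 − 0.393210 = -0.341017
e^{−rT} = 0.861703
N(−d₁) = 0.479187,  N(−d₂) = 0.633455
V = K·e^{−rT}·N(−d₂) − S·N(−d₁) = 126.429739 − 90.360373 = 36.069366 (the quoted price), and the Black–Scholes price is strictly increasing in σ, so σ is unique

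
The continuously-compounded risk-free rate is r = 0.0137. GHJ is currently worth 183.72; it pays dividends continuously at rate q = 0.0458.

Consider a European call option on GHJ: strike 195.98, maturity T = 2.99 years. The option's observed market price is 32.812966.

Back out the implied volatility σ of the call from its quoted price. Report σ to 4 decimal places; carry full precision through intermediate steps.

At σ = 0.3858 the Black–Scholes value reproduces the quote:
σ√T = 0.3858·√2.99 = 0.667111
d₁ = (ln(S/K) + (r−q+σ²/2)T) / (σ√T) = (ln(183.72/195.98) + (0.0137−0.0458+0.3858²/2)·2.99) / 0.667111 = (-0.064600 + 0.126539) / 0.667111 = 0.092847
d₂ = d₁ − σ√T = 0.092847 − 0.667111 = -0.574263
e^{−rT} = 0.959865
e^{−qT} = 0.872021
N(d₁) = 0.536988,  N(d₂) = 0.282895
V = S·e^{−qT}·N(d₁) − K·e^{−rT}·N(d₂) = 86.029530 − 53.216564 = 32.812966 (matching the quote); vega is positive throughout, so no other σ reproduces this price

sigma = 0.3858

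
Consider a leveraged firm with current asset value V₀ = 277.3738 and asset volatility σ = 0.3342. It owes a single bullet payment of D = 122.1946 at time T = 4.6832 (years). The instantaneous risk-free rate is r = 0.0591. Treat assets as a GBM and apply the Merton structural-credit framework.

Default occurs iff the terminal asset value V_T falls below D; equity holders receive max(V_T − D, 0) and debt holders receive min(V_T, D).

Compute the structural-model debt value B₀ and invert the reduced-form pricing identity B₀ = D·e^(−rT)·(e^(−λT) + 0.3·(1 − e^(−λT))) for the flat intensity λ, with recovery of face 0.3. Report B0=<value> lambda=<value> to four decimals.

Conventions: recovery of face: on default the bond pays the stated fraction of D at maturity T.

With assets at 277.3738 and a single debt payment of 122.1946 at 4.6832 years:
d₁ = [ln(V₀/D) + (r + σ²/2)T] / (σ√T)
   = [ln(277.3738/122.1946) + (0.0591 + 0.5·0.3342²)·4.6832] / (0.3342·√4.6832)
   = [0.819751 + 0.538310] / 0.723232 = 1.877766
d₂ = d₁ − σ√T = 1.877766 − 0.723232 = 1.154533
N(d₁) = 0.969793,  N(d₂) = 0.875859,  e^(−rT) = 0.758223
E₀ = V₀·N(d₁) − D·e^(−rT)·N(d₂)
   = 277.3738·0.969793 − 122.1946·0.758223·0.875859 = 187.846207
B₀ = V₀ − E₀ = 277.3738 − 187.846207 = 89.527593
e^(−λT) = (B₀·e^(rT)/D − 0.3)/(1 − 0.3) = (89.5276·1.318872/122.1946 − 0.3)/0.7 = 0.95184355
λ = −ln(0.95184355)/4.6832 = 0.010539

B0=89.5276 lambda=0.0105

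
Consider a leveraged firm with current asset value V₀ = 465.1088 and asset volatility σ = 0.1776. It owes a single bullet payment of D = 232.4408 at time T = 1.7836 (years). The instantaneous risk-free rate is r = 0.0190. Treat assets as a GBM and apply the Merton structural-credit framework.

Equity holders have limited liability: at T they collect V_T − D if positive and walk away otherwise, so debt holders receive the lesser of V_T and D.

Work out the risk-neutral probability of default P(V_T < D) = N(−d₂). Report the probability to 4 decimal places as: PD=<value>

Apply the equity-as-call identities (strike 232.4408, horizon 1.7836 years):
d₁ = [ln(V₀/D) + (r + σ²/2)T] / (σ√T)
   = [ln(465.1088/232.4408) + (0.0190 + 0.5·0.1776²)·1.7836] / (0.1776·√1.7836)
   = [0.693636 + 0.062017] / 0.237187 = 3.185890
d₂ = d₁ − σ√T = 3.185890 − 0.237187 = 2.948703
risk-neutral PD = N(−d₂) = N(-2.948703) = 0.001596

PD=0.0016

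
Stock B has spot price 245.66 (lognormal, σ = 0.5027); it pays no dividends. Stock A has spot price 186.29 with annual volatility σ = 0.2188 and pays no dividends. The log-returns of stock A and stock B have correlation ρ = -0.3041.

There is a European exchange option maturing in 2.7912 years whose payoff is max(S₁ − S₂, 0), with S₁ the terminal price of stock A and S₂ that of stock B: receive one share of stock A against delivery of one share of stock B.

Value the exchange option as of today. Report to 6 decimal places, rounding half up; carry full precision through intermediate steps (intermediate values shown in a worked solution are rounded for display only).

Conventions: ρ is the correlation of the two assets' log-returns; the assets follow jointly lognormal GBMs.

σ_eff = √(σ₁² + σ₂² − 2ρσ₁σ₂) = √(0.2188² + 0.5027² − 2·-0.3041·0.2188·0.5027) = 0.606199
d₁ = (ln(S₁/S₂) + (q₂ − q₁ + σ_eff²/2)T) / (σ_eff√T) = (ln(186.29/245.66) + (0.0 − 0.0 + 0.183739)·2.7912) / 1.012770 = 0.233229
d₂ = d₁ − σ_eff√T = 0.233229 − 1.012770 = -0.779541
N(d₁) = 0.592208,  N(d₂) = 0.217831
V = S₁·e^{−q₁T}·N(d₁) − S₂·e^{−q₂T}·N(d₂) = 110.322464 − 53.512284 = 56.810180
Key observation: no risk-free rate is needed — with the second asset as numeraire the exchange option is a call on the ratio S₁/S₂, and r cancels out of the value.

exchange price = 56.810180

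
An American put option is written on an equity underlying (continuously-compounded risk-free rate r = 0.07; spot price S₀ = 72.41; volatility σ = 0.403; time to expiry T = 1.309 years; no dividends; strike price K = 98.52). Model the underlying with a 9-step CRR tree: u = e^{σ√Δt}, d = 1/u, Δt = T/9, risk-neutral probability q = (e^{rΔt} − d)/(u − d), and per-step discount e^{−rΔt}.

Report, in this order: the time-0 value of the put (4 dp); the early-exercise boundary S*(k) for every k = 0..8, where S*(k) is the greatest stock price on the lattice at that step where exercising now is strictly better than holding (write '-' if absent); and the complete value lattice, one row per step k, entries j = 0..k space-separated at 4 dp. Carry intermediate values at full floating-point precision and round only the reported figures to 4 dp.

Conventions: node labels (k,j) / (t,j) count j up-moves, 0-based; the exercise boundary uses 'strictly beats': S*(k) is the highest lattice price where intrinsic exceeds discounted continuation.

Δt=0.14544, u=1.16613, d=0.85754, q=0.49481, disc=e^(-rΔt)=0.98987
k=9 terminal: V=max(K-S,0) → 80.3620 73.8276 64.9417 52.8580 36.4259 14.0803 0.0000 0.0000 0.0000 0.0000
k=8: j=0 S=21.1746 intr=77.3454 cont=76.3475 V=77.3454[EX]; j=1 S=28.7946 intr=69.7254 cont=68.7275 V=69.7254[EX]; j=2 S=39.1568 intr=59.3632 cont=58.3653 V=59.3632[EX]; j=3 S=53.2479 intr=45.2721 cont=44.2741 V=45.2721[EX]; j=4 S=72.4100 intr=26.1100 cont=25.1120 V=26.1100[EX]; j=5 S=98.4678 intr=0.0522 cont=7.0412 V=7.0412[hold]; j=6 S=133.9030 intr=0.0000 cont=0.0000 V=0.0000[hold]; j=7 S=182.0901 intr=0.0000 cont=0.0000 V=0.0000[hold]; j=8 S=247.6180 intr=0.0000 cont=0.0000 V=0.0000[hold]  S*(8)=72.4100
k=7: j=0 S=24.6924 intr=73.8276 cont=72.8297 V=73.8276[EX]; j=1 S=33.5783 intr=64.9417 cont=63.9437 V=64.9417[EX]; j=2 S=45.6620 intr=52.8580 cont=51.8601 V=52.8580[EX]; j=3 S=62.0941 intr=36.4259 cont=35.4279 V=36.4259[EX]; j=4 S=84.4397 intr=14.0803 cont=16.5056 V=16.5056[hold]; j=5 S=114.8266 intr=0.0000 cont=3.5211 V=3.5211[hold]; j=6 S=156.1487 intr=0.0000 cont=0.0000 V=0.0000[hold]; j=7 S=212.3412 intr=0.0000 cont=0.0000 V=0.0000[hold]  S*(7)=62.0941
k=6: j=0 S=28.7946 intr=69.7254 cont=68.7275 V=69.7254[EX]; j=1 S=39.1568 intr=59.3632 cont=58.3653 V=59.3632[EX]; j=2 S=53.2479 intr=45.2721 cont=44.2741 V=45.2721[EX]; j=3 S=72.4100 intr=26.1100 cont=26.2999 V=26.2999[hold]; j=4 S=98.4678 intr=0.0522 cont=9.9786 V=9.9786[hold]; j=5 S=133.9030 intr=0.0000 cont=1.7608 V=1.7608[hold]; j=6 S=182.0901 intr=0.0000 cont=0.0000 V=0.0000[hold]  S*(6)=53.2479
k=5: j=0 S=33.5783 intr=64.9417 cont=63.9437 V=64.9417[EX]; j=1 S=45.6620 intr=52.8580 cont=51.8601 V=52.8580[EX]; j=2 S=62.0941 intr=36.4259 cont=35.5209 V=36.4259[EX]; j=3 S=84.4397 intr=14.0803 cont=18.0393 V=18.0393[hold]; j=4 S=114.8266 intr=0.0000 cont=5.8524 V=5.8524[hold]; j=5 S=156.1487 intr=0.0000 cont=0.8805 V=0.8805[hold]  S*(5)=62.0941
k=4: j=0 S=39.1568 intr=59.3632 cont=58.3653 V=59.3632[EX]; j=1 S=53.2479 intr=45.2721 cont=44.2741 V=45.2721[EX]; j=2 S=72.4100 intr=26.1100 cont=27.0512 V=27.0512[hold]; j=3 S=98.4678 intr=0.0522 cont=11.8875 V=11.8875[hold]; j=4 S=133.9030 intr=0.0000 cont=3.3579 V=3.3579[hold]  S*(4)=53.2479
k=3: j=0 S=45.6620 intr=52.8580 cont=51.8601 V=52.8580[EX]; j=1 S=62.0941 intr=36.4259 cont=35.8889 V=36.4259[EX]; j=2 S=84.4397 intr=14.0803 cont=19.3500 V=19.3500[hold]; j=3 S=114.8266 intr=0.0000 cont=7.5893 V=7.5893[hold]  S*(3)=62.0941
k=2: j=0 S=53.2479 intr=45.2721 cont=44.2741 V=45.2721[EX]; j=1 S=72.4100 intr=26.1100 cont=27.6931 V=27.6931[hold]; j=2 S=98.4678 intr=0.0522 cont=13.3936 V=13.3936[hold]  S*(2)=53.2479
k=1: j=0 S=62.0941 intr=36.4259 cont=36.2033 V=36.4259[EX]; j=1 S=84.4397 intr=14.0803 cont=20.4087 V=20.4087[hold]  S*(1)=62.0941
k=0: j=0 S=72.4100 intr=26.1100 cont=28.2117 V=28.2117[hold]  S*(0)=-

price = 28.2117
boundary = - 62.0941 53.2479 62.0941 53.2479 62.0941 53.2479 62.0941 72.4100
tree:
28.2117
36.4259 20.4087
45.2721 27.6931 13.3936
52.8580 36.4259 19.3500 7.5893
59.3632 45.2721 27.0512 11.8875 3.3579
64.9417 52.8580 36.4259 18.0393 5.8524 0.8805
69.7254 59.3632 45.2721 26.2999 9.9786 1.7608 0.0000
73.8276 64.9417 52.8580 36.4259 16.5056 3.5211 0.0000 0.0000
77.3454 69.7254 59.3632 45.2721 26.1100 7.0412 0.0000 0.0000 0.0000
80.3620 73.8276 64.9417 52.8580 36.4259 14.0803 0.0000 0.0000 0.0000 0.0000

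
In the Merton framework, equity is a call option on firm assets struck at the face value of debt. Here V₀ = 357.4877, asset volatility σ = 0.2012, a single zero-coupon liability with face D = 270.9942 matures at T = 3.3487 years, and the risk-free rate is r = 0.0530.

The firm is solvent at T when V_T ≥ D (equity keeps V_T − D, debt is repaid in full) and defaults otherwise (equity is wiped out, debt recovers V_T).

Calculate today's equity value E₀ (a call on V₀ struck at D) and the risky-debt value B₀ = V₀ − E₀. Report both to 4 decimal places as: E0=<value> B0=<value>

Work the structural quantities from V₀ = 357.4877 against face 270.9942:
d₁ = [ln(V₀/D) + (r + σ²/2)T] / (σ√T)
   = [ln(357.4877/270.9942) + (0.0530 + 0.5·0.2012²)·3.3487] / (0.2012·√3.3487)
   = [0.277004 + 0.245261] / 0.368185 = 1.418485
d₂ = d₁ − σ√T = 1.418485 − 0.368185 = 1.050300
N(d₁) = 0.921975,  N(d₂) = 0.853210,  e^(−rT) = 0.837377
E₀ = V₀·N(d₁) − D·e^(−rT)·N(d₂)
   = 357.4877·0.921975 − 270.9942·0.837377·0.853210 = 135.980836
B₀ = V₀ − E₀ = 357.4877 − 135.980836 = 221.506864

E0=135.9808 B0=221.5069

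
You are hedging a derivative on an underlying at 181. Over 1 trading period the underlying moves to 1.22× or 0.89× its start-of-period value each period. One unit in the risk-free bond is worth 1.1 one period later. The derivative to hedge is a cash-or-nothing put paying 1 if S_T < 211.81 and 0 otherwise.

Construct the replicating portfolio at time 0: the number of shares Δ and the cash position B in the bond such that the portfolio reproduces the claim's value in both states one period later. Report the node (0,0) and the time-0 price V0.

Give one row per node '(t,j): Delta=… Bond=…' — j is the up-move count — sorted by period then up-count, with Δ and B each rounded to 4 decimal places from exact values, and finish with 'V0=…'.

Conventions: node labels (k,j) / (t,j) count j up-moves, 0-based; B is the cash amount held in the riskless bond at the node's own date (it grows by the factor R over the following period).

No-arbitrage ⇒ martingale measure with p* = (R−d)/(u−d) = 0.6364.
Expiry values: V(1,0)=1.0000, V(1,1)=0.0000
  t=0,j=0: stock 181.0000 → up 220.8200 (V=0.0000), down 161.0900 (V=1.0000). Price 0.3306; hedge Δ=-0.0167, bond B=3.3609.
Sanity check at the root: Δ(0,0)·S0 + B(0,0) reproduces V0 = 0.3306.

(0,0): Delta=-0.0167 Bond=3.3609
V0=0.3306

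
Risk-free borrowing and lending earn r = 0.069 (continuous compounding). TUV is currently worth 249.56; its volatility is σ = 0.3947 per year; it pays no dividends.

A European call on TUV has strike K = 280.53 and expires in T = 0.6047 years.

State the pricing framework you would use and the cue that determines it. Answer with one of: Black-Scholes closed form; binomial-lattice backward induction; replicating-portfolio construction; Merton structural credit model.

Key observation: the strike-280.53 call on TUV is European-exercise on a continuously-modelled lognormal underlying, so its value is a single closed-form evaluation.

framework: Black-Scholes closed form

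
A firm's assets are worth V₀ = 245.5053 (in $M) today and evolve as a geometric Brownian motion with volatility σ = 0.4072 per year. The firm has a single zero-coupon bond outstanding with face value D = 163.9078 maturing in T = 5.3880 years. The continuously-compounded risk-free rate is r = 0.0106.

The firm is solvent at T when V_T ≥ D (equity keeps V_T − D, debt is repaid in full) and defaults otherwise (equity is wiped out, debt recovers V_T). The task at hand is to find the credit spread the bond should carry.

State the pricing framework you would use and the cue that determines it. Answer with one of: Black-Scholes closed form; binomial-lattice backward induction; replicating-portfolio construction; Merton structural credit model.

framework: Merton structural credit model

Key observation: the data describe a firm's assets (V₀ = 245.5053, GBM) and a single zero-coupon debt of face 163.9078, so credit quantities follow from equity-as-call in the structural model.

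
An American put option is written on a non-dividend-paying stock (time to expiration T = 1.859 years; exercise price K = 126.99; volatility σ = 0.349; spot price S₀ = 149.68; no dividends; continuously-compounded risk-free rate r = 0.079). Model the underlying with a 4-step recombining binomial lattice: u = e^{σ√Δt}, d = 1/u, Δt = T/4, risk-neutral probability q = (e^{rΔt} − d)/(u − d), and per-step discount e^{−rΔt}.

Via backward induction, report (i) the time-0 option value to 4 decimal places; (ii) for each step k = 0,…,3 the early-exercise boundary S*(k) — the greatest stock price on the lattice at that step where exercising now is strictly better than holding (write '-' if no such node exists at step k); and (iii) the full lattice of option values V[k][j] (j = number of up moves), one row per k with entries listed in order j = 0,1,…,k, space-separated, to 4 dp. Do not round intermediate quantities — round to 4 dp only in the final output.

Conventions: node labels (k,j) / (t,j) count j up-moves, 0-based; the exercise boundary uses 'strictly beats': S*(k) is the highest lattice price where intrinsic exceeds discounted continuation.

Δt=0.46475, u=1.26861, d=0.78826, q=0.51865, disc=e^(-rΔt)=0.96395
k=4 terminal: V=max(K-S,0) → 69.2003 33.9848 0.0000 0.0000 0.0000
k=3: j=0 S=73.3126 intr=53.6774 cont=49.0995 V=53.6774[EX]; j=1 S=117.9873 intr=9.0027 cont=15.7688 V=15.7688[hold]; j=2 S=189.8856 intr=0.0000 cont=0.0000 V=0.0000[hold]; j=3 S=305.5968 intr=0.0000 cont=0.0000 V=0.0000[hold]  S*(3)=73.3126
k=2: j=0 S=93.0052 intr=33.9848 cont=32.7897 V=33.9848[EX]; j=1 S=149.6800 intr=0.0000 cont=7.3166 V=7.3166[hold]; j=2 S=240.8909 intr=0.0000 cont=0.0000 V=0.0000[hold]  S*(2)=93.0052
k=1: j=0 S=117.9873 intr=9.0027 cont=19.4267 V=19.4267[hold]; j=1 S=189.8856 intr=0.0000 cont=3.3949 V=3.3949[hold]  S*(1)=-
k=0: j=0 S=149.6800 intr=0.0000 cont=10.7112 V=10.7112[hold]  S*(0)=-

price = 10.7112
boundary = - - 93.0052 73.3126
tree:
10.7112
19.4267 3.3949
33.9848 7.3166 0.0000
53.6774 15.7688 0.0000 0.0000
69.2003 33.9848 0.0000 0.0000 0.0000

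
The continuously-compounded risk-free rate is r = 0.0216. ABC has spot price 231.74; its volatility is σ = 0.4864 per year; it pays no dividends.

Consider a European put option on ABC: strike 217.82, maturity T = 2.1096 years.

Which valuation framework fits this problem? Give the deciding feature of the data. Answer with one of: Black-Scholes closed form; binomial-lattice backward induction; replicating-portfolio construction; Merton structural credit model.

framework: Black-Scholes closed form

Key observation: with ABC following a GBM at constant σ and r, the European put struck at 217.82 prices in closed form — nothing here needs a stepwise model or a balance sheet.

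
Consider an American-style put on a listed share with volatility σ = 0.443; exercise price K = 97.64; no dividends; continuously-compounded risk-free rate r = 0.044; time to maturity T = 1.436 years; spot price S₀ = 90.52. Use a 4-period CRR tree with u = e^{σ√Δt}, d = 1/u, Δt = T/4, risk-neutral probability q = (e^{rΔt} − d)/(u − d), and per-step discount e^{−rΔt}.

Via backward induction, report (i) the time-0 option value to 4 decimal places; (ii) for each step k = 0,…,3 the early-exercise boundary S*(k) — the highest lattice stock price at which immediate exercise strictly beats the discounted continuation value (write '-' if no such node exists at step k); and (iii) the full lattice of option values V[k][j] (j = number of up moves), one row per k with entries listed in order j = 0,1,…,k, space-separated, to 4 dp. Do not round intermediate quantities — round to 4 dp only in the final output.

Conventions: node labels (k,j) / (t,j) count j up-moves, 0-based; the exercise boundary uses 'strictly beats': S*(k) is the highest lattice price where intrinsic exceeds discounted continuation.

params: Δt=0.35900 u=1.30399 d=0.76688 q=0.46367 e^(-rΔt)=0.98433
t_4 payoffs: 66.3328 44.4053 7.1200 0.0000 0.0000
t_3: node(3,0) S=40.8244 payoff=56.8156 vs cont=55.2854 → 56.8156 [stop]  node(3,1) S=69.4176 payoff=28.2224 vs cont=26.6922 → 28.2224 [stop]  node(3,2) S=118.0374 payoff=0.0000 vs cont=3.7588 → 3.7588 [wait]  node(3,3) S=200.7103 payoff=0.0000 vs cont=0.0000 → 0.0000 [wait]  ⇒ S*(3)=69.4176
t_2: node(2,0) S=53.2347 payoff=44.4053 vs cont=42.8751 → 44.4053 [stop]  node(2,1) S=90.5200 payoff=7.1200 vs cont=16.6148 → 16.6148 [wait]  node(2,2) S=153.9198 payoff=0.0000 vs cont=1.9844 → 1.9844 [wait]  ⇒ S*(2)=53.2347
t_1: node(1,0) S=69.4176 payoff=28.2224 vs cont=31.0257 → 31.0257 [wait]  node(1,1) S=118.0374 payoff=0.0000 vs cont=9.6770 → 9.6770 [wait]  ⇒ S*(1)=-
t_0: node(0,0) S=90.5200 payoff=7.1200 vs cont=20.7958 → 20.7958 [wait]  ⇒ S*(0)=-

price = 20.7958
boundary = - - 53.2347 69.4176
tree:
20.7958
31.0257 9.6770
44.4053 16.6148 1.9844
56.8156 28.2224 3.7588 0.0000
66.3328 44.4053 7.1200 0.0000 0.0000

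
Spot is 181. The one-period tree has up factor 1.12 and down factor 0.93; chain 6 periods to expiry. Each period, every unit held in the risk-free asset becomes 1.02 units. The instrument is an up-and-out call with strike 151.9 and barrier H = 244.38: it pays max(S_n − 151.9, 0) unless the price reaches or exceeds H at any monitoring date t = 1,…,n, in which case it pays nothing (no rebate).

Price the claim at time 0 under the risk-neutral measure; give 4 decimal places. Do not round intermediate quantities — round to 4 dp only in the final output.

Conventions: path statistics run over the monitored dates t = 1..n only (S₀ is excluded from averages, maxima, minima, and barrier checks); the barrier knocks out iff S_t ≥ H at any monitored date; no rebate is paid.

Under the martingale measure an up-move has probability p* = 0.4737; value the claim as the probability-weighted average of per-path payoffs, discounted 6 periods at R = 1.02.
Enumerate all 2^6 = 64 price paths (U = up ×1.12, D = down ×0.93); each path with k up-moves has probability p*^k·(1−p*)^(6−k).
DDDDDD: M=168.3300, payoff=0.0000, prob=0.021256
UDDDDD: M=202.7200, payoff=0.0000, prob=0.019130
DUDDDD: M=188.5296, payoff=0.0000, prob=0.019130
UUDDDD: M=227.0464, payoff=17.9425, prob=0.017217
DDUDDD: M=175.3325, payoff=0.0000, prob=0.019130
UDUDDD: M=211.1532, payoff=17.9425, prob=0.017217
DUUDDD: M=211.1532, payoff=17.9425, prob=0.017217
UUUDDD: M=254.2920, payoff=0.0000, prob=0.015496
DDDUDD: M=168.3300, payoff=0.0000, prob=0.019130
UDDUDD: M=202.7200, payoff=17.9425, prob=0.017217
DUDUDD: M=196.3724, payoff=17.9425, prob=0.017217
UUDUDD: M=236.4915, payoff=52.6415, prob=0.015496
DDUUDD: M=196.3724, payoff=17.9425, prob=0.017217
UDUUDD: M=236.4915, payoff=52.6415, prob=0.015496
DUUUDD: M=236.4915, payoff=52.6415, prob=0.015496
UUUUDD: M=284.8070, payoff=0.0000, prob=0.013946
DDDDUD: M=168.3300, payoff=0.0000, prob=0.019130
UDDDUD: M=202.7200, payoff=17.9425, prob=0.017217
DUDDUD: M=188.5296, payoff=17.9425, prob=0.017217
UUDDUD: M=227.0464, payoff=52.6415, prob=0.015496
DDUDUD: M=182.6264, payoff=17.9425, prob=0.017217
UDUDUD: M=219.9371, payoff=52.6415, prob=0.015496
DUUDUD: M=219.9371, payoff=52.6415, prob=0.015496
UUUDUD: M=264.8705, payoff=0.0000, prob=0.013946
DDDUUD: M=182.6264, payoff=17.9425, prob=0.017217
UDDUUD: M=219.9371, payoff=52.6415, prob=0.015496
DUDUUD: M=219.9371, payoff=52.6415, prob=0.015496
UUDUUD: M=264.8705, payoff=0.0000, prob=0.013946
DDUUUD: M=219.9371, payoff=52.6415, prob=0.015496
UDUUUD: M=264.8705, payoff=0.0000, prob=0.013946
DUUUUD: M=264.8705, payoff=0.0000, prob=0.013946
UUUUUD: M=318.9838, payoff=0.0000, prob=0.012551
DDDDDU: M=168.3300, payoff=0.0000, prob=0.019130
UDDDDU: M=202.7200, payoff=17.9425, prob=0.017217
DUDDDU: M=188.5296, payoff=17.9425, prob=0.017217
UUDDDU: M=227.0464, payoff=52.6415, prob=0.015496
DDUDDU: M=175.3325, payoff=17.9425, prob=0.017217
UDUDDU: M=211.1532, payoff=52.6415, prob=0.015496
DUUDDU: M=211.1532, payoff=52.6415, prob=0.015496
UUUDDU: M=254.2920, payoff=0.0000, prob=0.013946
DDDUDU: M=169.8425, payoff=17.9425, prob=0.017217
UDDUDU: M=204.5415, payoff=52.6415, prob=0.015496
DUDUDU: M=204.5415, payoff=52.6415, prob=0.015496
UUDUDU: M=246.3296, payoff=0.0000, prob=0.013946
DDUUDU: M=204.5415, payoff=52.6415, prob=0.015496
UDUUDU: M=246.3296, payoff=0.0000, prob=0.013946
DUUUDU: M=246.3296, payoff=0.0000, prob=0.013946
UUUUDU: M=296.6550, payoff=0.0000, prob=0.012551
DDDDUU: M=169.8425, payoff=17.9425, prob=0.017217
UDDDUU: M=204.5415, payoff=52.6415, prob=0.015496
DUDDUU: M=204.5415, payoff=52.6415, prob=0.015496
UUDDUU: M=246.3296, payoff=0.0000, prob=0.013946
DDUDUU: M=204.5415, payoff=52.6415, prob=0.015496
UDUDUU: M=246.3296, payoff=0.0000, prob=0.013946
DUUDUU: M=246.3296, payoff=0.0000, prob=0.013946
UUUDUU: M=296.6550, payoff=0.0000, prob=0.012551
DDDUUU: M=204.5415, payoff=52.6415, prob=0.015496
UDDUUU: M=246.3296, payoff=0.0000, prob=0.013946
DUDUUU: M=246.3296, payoff=0.0000, prob=0.013946
UUDUUU: M=296.6550, payoff=0.0000, prob=0.012551
DDUUUU: M=246.3296, payoff=0.0000, prob=0.013946
UDUUUU: M=296.6550, payoff=0.0000, prob=0.012551
DUUUUU: M=296.6550, payoff=0.0000, prob=0.012551
UUUUUU: M=357.2619, payoff=0.0000, prob=0.011296
Price = Σ prob·payoff / R^6 = 20.132248 / 1.126162 = 17.8769

price = 17.8769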